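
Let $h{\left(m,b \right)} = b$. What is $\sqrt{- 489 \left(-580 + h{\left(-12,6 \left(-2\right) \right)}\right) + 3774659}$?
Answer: $\sqrt{4064147} \approx 2016.0$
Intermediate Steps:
$\sqrt{- 489 \left(-580 + h{\left(-12,6 \left(-2\right) \right)}\right) + 3774659} = \sqrt{- 489 \left(-580 + 6 \left(-2\right)\right) + 3774659} = \sqrt{- 489 \left(-580 - 12\right) + 3774659} = \sqrt{\left(-489\right) \left(-592\right) + 3774659} = \sqrt{289488 + 3774659} = \sqrt{4064147}$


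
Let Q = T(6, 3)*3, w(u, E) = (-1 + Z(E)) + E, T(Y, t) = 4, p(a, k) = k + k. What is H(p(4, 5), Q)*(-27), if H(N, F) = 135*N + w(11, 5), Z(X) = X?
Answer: -36693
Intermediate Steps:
p(a, k) = 2*k
w(u, E) = -1 + 2*E (w(u, E) = (-1 + E) + E = -1 + 2*E)
Q = 12 (Q = 4*3 = 12)
H(N, F) = 9 + 135*N (H(N, F) = 135*N + (-1 + 2*5) = 135*N + (-1 + 10) = 135*N + 9 = 9 + 135*N)
H(p(4, 5), Q)*(-27) = (9 + 135*(2*5))*(-27) = (9 + 135*10)*(-27) = (9 + 1350)*(-27) = 1359*(-27) = -36693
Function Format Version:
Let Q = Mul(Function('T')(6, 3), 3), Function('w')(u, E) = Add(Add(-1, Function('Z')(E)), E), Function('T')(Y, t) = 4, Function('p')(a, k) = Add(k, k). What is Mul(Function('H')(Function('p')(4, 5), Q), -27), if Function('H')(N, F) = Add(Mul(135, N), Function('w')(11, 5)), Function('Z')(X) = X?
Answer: -36693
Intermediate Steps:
Function('p')(a, k) = Mul(2, k)
Function('w')(u, E) = Add(-1, Mul(2, E)) (Function('w')(u, E) = Add(Add(-1, E), E) = Add(-1, Mul(2, E)))
Q = 12 (Q = Mul(4, 3) = 12)
Function('H')(N, F) = Add(9, Mul(135, N)) (Function('H')(N, F) = Add(Mul(135, N), Add(-1, Mul(2, 5))) = Add(Mul(135, N), Add(-1, 10)) = Add(Mul(135, N), 9) = Add(9, Mul(135, N)))
Mul(Function('H')(Function('p')(4, 5), Q), -27) = Mul(Add(9, Mul(135, Mul(2, 5))), -27) = Mul(Add(9, Mul(135, 10)), -27) = Mul(Add(9, 1350), -27) = Mul(1359, -27) = -36693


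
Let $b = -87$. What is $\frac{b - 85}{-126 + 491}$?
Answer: $- \frac{172}{365} \approx -0.47123$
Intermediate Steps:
$\frac{b - 85}{-126 + 491} = \frac{-87 - 85}{-126 + 491} = - \frac{172}{365}$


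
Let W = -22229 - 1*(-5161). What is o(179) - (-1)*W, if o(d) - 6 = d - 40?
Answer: -16923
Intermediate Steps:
W = -17068 (W = -22229 + 5161 = -17068)
o(d) = -34 + d (o(d) = 6 + (d - 40) = 6 + (-40 + d) = -34 + d)
o(179) - (-1)*W = (-34 + 179) - (-1)*(-17068) = 145 - 1*17068 = 145 - 17068 = -16923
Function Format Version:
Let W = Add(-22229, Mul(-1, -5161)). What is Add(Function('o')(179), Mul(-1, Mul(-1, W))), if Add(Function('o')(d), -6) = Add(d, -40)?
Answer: -16923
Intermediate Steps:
W = -17068 (W = Add(-22229, 5161) = -17068)
Function('o')(d) = Add(-34, d) (Function('o')(d) = Add(6, Add(d, -40)) = Add(6, Add(-40, d)) = Add(-34, d))
Add(Function('o')(179), Mul(-1, Mul(-1, W))) = Add(Add(-34, 179), Mul(-1, Mul(-1, -17068))) = Add(145, Mul(-1, 17068)) = Add(145, -17068) = -16923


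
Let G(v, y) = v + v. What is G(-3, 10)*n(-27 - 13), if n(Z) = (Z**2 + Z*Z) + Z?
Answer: -18960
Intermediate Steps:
G(v, y) = 2*v
n(Z) = Z + 2*Z**2 (n(Z) = (Z**2 + Z**2) + Z = 2*Z**2 + Z = Z + 2*Z**2)
G(-3, 10)*n(-27 - 13) = (2*(-3))*((-27 - 13)*(1 + 2*(-27 - 13))) = -(-240)*(1 + 2*(-40)) = -(-240)*(1 - 80) = -(-240)*(-79) = -6*3160 = -18960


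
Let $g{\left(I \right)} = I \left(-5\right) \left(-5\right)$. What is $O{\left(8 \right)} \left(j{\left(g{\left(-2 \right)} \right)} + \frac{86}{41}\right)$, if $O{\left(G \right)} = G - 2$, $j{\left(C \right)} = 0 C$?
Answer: $\frac{516}{41} \approx 12.585$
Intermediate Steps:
$g{\left(I \right)} = 25 I$ ($g{\left(I \right)} = - 5 I \left(-5\right) = 25 I$)
$j{\left(C \right)} = 0$
$O{\left(G \right)} = -2 + G$
$O{\left(8 \right)} \left(j{\left(g{\left(-2 \right)} \right)} + \frac{86}{41}\right) = \left(-2 + 8\right) \left(0 + \frac{86}{41}\right) = 6 \left(0 + 86 \cdot \frac{1}{41}\right) = 6 \left(0 + \frac{86}{41}\right) = 6 \cdot \frac{86}{41} = \frac{516}{41}$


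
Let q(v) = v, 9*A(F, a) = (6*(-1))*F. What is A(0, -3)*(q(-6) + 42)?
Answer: 0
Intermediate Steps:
A(F, a) = -2*F/3 (A(F, a) = ((6*(-1))*F)/9 = (-6*F)/9 = -2*F/3)
A(0, -3)*(q(-6) + 42) = (-⅔*0)*(-6 + 42) = 0*36 = 0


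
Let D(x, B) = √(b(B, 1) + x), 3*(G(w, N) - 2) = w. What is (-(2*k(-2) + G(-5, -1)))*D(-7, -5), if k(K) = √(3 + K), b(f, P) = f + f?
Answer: -7*I*√17/3 ≈ -9.6206*I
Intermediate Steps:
b(f, P) = 2*f
G(w, N) = 2 + w/3
D(x, B) = √(x + 2*B) (D(x, B) = √(2*B + x) = √(x + 2*B))
(-(2*k(-2) + G(-5, -1)))*D(-7, -5) = (-(2*√(3 - 2) + (2 + (⅓)*(-5))))*√(-7 + 2*(-5)) = (-(2*√1 + (2 - 5/3)))*√(-7 - 10) = (-(2*1 + ⅓))*√(-17) = (-(2 + ⅓))*(I*√17) = (-1*7/3)*(I*√17) = -7*I*√17/3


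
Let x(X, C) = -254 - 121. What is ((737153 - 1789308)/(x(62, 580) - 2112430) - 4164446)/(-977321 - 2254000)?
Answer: 1759732255775/1365430233081 ≈ 1.2888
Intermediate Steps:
x(X, C) = -375
((737153 - 1789308)/(x(62, 580) - 2112430) - 4164446)/(-977321 - 2254000) = ((737153 - 1789308)/(-375 - 2112430) - 4164446)/(-977321 - 2254000) = (-1052155/(-2112805) - 4164446)/(-3231321) = (-1052155*(-1/2112805) - 4164446)*(-1/3231321) = (210431/422561 - 4164446)*(-1/3231321) = -1759732255775/422561*(-1/3231321) = 1759732255775/1365430233081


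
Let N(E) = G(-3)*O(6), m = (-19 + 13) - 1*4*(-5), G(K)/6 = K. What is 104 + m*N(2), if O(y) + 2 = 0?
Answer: 608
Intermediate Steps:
G(K) = 6*K
O(y) = -2 (O(y) = -2 + 0 = -2)
m = 14 (m = -6 - 4*(-5) = -6 + 20 = 14)
N(E) = 36 (N(E) = (6*(-3))*(-2) = -18*(-2) = 36)
104 + m*N(2) = 104 + 14*36 = 104 + 504 = 608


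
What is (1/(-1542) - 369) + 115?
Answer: -391669/1542 ≈ -254.00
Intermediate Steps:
(1/(-1542) - 369) + 115 = (-1/1542 - 369) + 115 = -568999/1542 + 115 = -391669/1542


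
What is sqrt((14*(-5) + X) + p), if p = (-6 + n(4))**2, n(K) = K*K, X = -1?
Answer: sqrt(29) ≈ 5.3852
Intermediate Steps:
n(K) = K**2
p = 100 (p = (-6 + 4**2)**2 = (-6 + 16)**2 = 10**2 = 100)
sqrt((14*(-5) + X) + p) = sqrt((14*(-5) - 1) + 100) = sqrt((-70 - 1) + 100) = sqrt(-71 + 100) = sqrt(29)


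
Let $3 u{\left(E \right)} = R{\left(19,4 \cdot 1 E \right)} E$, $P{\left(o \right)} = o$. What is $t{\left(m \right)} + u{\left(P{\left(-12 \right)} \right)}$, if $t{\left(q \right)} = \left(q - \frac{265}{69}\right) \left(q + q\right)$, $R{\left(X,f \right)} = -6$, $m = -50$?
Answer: $\frac{373156}{69} \approx 5408.1$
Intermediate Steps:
$u{\left(E \right)} = - 2 E$ ($u{\left(E \right)} = \frac{\left(-6\right) E}{3} = - 2 E$)
$t{\left(q \right)} = 2 q \left(- \frac{265}{69} + q\right)$ ($t{\left(q \right)} = \left(q - \frac{265}{69}\right) 2 q = \left(- \frac{265}{69} + q\right) 2 q = 2 q \left(- \frac{265}{69} + q\right)$)
$t{\left(m \right)} + u{\left(P{\left(-12 \right)} \right)} = \frac{2}{69} \left(-50\right) \left(-265 + 69 \left(-50\right)\right) - -24 = \frac{2}{69} \left(-50\right) \left(-265 - 3450\right) + 24 = \frac{2}{69} \left(-50\right) \left(-3715\right) + 24 = \frac{371500}{69} + 24 = \frac{373156}{69}$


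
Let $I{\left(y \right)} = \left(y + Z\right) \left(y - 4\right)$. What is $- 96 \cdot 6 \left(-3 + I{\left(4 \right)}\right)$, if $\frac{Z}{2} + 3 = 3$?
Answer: $1728$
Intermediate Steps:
$Z = 0$ ($Z = -6 + 2 \cdot 3 = -6 + 6 = 0$)
$I{\left(y \right)} = y \left(-4 + y\right)$ ($I{\left(y \right)} = \left(y + 0\right) \left(y - 4\right) = y \left(-4 + y\right)$)
$- 96 \cdot 6 \left(-3 + I{\left(4 \right)}\right) = - 96 \cdot 6 \left(-3 + 4 \left(-4 + 4\right)\right) = - 96 \cdot 6 \left(-3 + 4 \cdot 0\right) = - 96 \cdot 6 \left(-3 + 0\right) = - 96 \cdot 6 \left(-3\right) = \left(-96\right) \left(-18\right) = 1728$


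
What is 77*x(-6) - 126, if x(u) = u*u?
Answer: 2646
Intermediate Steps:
x(u) = u²
77*x(-6) - 126 = 77*(-6)² - 126 = 77*36 - 126 = 2772 - 126 = 2646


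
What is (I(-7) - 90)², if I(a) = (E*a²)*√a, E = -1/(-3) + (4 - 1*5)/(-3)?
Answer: 5672/9 - 5880*I*√7 ≈ 630.22 - 15557.0*I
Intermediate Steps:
E = ⅔ (E = -1*(-⅓) + (4 - 5)*(-⅓) = ⅓ - 1*(-⅓) = ⅓ + ⅓ = ⅔ ≈ 0.66667)
I(a) = 2*a^(5/2)/3 (I(a) = (2*a²/3)*√a = 2*a^(5/2)/3)
(I(-7) - 90)² = (2*(-7)^(5/2)/3 - 90)² = (2*(49*I*√7)/3 - 90)² = (98*I*√7/3 - 90)² = (-90 + 98*I*√7/3)²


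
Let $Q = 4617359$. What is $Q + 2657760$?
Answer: $7275119$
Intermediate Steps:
$Q + 2657760 = 4617359 + 2657760 = 7275119$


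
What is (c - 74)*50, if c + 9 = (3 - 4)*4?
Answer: -4350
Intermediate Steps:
c = -13 (c = -9 + (3 - 4)*4 = -9 - 1*4 = -9 - 4 = -13)
(c - 74)*50 = (-13 - 74)*50 = -87*50 = -4350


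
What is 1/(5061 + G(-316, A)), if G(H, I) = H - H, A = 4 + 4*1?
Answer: 1/5061 ≈ 0.00019759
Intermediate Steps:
A = 8 (A = 4 + 4 = 8)
G(H, I) = 0
1/(5061 + G(-316, A)) = 1/(5061 + 0) = 1/5061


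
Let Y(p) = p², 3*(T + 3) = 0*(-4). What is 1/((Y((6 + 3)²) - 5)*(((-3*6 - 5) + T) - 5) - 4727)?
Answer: -1/207963 ≈ -4.8085e-6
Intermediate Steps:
T = -3 (T = -3 + (0*(-4))/3 = -3 + (⅓)*0 = -3 + 0 = -3)
1/((Y((6 + 3)²) - 5)*(((-3*6 - 5) + T) - 5) - 4727) = 1/((((6 + 3)²)² - 5)*(((-3*6 - 5) - 3) - 5) - 4727) = 1/(((9²)² - 5)*(((-18 - 5) - 3) - 5) - 4727) = 1/((81² - 5)*((-23 - 3) - 5) - 4727) = 1/((6561 - 5)*(-26 - 5) - 4727) = 1/(6556*(-31) - 4727) = 1/(-203236 - 4727) = 1/(-207963) = -1/207963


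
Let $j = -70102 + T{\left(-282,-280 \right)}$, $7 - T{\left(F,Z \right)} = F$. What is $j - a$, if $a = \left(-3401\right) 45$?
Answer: $83232$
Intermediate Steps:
$T{\left(F,Z \right)} = 7 - F$
$j = -69813$ ($j = -70102 + \left(7 - -282\right) = -70102 + \left(7 + 282\right) = -70102 + 289 = -69813$)
$a = -153045$
$j - a = -69813 - -153045 = -69813 + 153045 = 83232$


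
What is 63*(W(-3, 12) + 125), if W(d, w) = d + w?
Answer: 8442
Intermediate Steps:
63*(W(-3, 12) + 125) = 63*((-3 + 12) + 125) = 63*(9 + 125) = 63*134 = 8442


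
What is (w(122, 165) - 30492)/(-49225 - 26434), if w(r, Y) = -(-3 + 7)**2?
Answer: 30508/75659 ≈ 0.40323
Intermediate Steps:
w(r, Y) = -16 (w(r, Y) = -1*4**2 = -1*16 = -16)
(w(122, 165) - 30492)/(-49225 - 26434) = (-16 - 30492)/(-49225 - 26434) = -30508/(-75659) = -30508*(-1/75659) = 30508/75659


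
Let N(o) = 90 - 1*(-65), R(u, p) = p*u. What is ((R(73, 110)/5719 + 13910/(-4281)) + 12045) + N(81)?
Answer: 298647900940/24483039 ≈ 12198.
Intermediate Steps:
N(o) = 155 (N(o) = 90 + 65 = 155)
((R(73, 110)/5719 + 13910/(-4281)) + 12045) + N(81) = (((110*73)/5719 + 13910/(-4281)) + 12045) + 155 = ((8030*(1/5719) + 13910*(-1/4281)) + 12045) + 155 = ((8030/5719 - 13910/4281) + 12045) + 155 = (-45174860/24483039 + 12045) + 155 = 294853029895/24483039 + 155 = 298647900940/24483039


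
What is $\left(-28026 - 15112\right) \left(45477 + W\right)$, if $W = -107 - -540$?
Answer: $-1980465580$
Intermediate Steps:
$W = 433$ ($W = -107 + 540 = 433$)
$\left(-28026 - 15112\right) \left(45477 + W\right) = \left(-28026 - 15112\right) \left(45477 + 433\right) = \left(-43138\right) 45910 = -1980465580$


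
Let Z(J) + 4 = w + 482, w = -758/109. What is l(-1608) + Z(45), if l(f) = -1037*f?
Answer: 181808408/109 ≈ 1.6680e+6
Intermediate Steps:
w = -758/109 (w = -758*1/109 = -758/109 ≈ -6.9541)
Z(J) = 51344/109 (Z(J) = -4 + (-758/109 + 482) = -4 + 51780/109 = 51344/109)
l(-1608) + Z(45) = -1037*(-1608) + 51344/109 = 1667496 + 51344/109 = 181808408/109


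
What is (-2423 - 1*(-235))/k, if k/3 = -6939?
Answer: 2188/20817 ≈ 0.10511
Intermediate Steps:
k = -20817 (k = 3*(-6939) = -20817)
(-2423 - 1*(-235))/k = (-2423 - 1*(-235))/(-20817) = (-2423 + 235)*(-1/20817) = -2188*(-1/20817) = 2188/20817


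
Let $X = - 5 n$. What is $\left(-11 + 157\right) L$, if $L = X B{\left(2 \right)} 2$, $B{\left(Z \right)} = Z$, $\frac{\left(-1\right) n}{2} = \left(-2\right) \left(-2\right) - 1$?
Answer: $17520$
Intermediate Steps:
$n = -6$ ($n = - 2 \left(\left(-2\right) \left(-2\right) - 1\right) = - 2 \left(4 - 1\right) = \left(-2\right) 3 = -6$)
$X = 30$ ($X = \left(-5\right) \left(-6\right) = 30$)
$L = 120$ ($L = 30 \cdot 2 \cdot 2 = 60 \cdot 2 = 120$)
$\left(-11 + 157\right) L = \left(-11 + 157\right) 120 = 146 \cdot 120 = 17520$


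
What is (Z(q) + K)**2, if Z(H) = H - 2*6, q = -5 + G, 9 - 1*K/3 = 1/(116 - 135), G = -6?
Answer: 6241/361 ≈ 17.288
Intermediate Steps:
K = 516/19 (K = 27 - 3/(116 - 135) = 27 - 3/(-19) = 27 - 3*(-1/19) = 27 + 3/19 = 516/19 ≈ 27.158)
q = -11 (q = -5 - 6 = -11)
Z(H) = -12 + H (Z(H) = H - 12 = -12 + H)
(Z(q) + K)**2 = ((-12 - 11) + 516/19)**2 = (-23 + 516/19)**2 = (79/19)**2 = 6241/361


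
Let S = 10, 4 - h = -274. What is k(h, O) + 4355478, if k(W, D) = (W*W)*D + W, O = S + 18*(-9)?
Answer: -7391412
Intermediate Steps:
h = 278 (h = 4 - 1*(-274) = 4 + 274 = 278)
O = -152 (O = 10 + 18*(-9) = 10 - 162 = -152)
k(W, D) = W + D*W² (k(W, D) = W²*D + W = D*W² + W = W + D*W²)
k(h, O) + 4355478 = 278*(1 - 152*278) + 4355478 = 278*(1 - 42256) + 4355478 = 278*(-42255) + 4355478 = -11746890 + 4355478 = -7391412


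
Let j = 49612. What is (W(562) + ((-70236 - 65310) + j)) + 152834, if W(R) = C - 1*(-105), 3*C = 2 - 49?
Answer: 200968/3 ≈ 66989.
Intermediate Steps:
C = -47/3 (C = (2 - 49)/3 = (⅓)*(-47) = -47/3 ≈ -15.667)
W(R) = 268/3 (W(R) = -47/3 - 1*(-105) = -47/3 + 105 = 268/3)
(W(562) + ((-70236 - 65310) + j)) + 152834 = (268/3 + ((-70236 - 65310) + 49612)) + 152834 = (268/3 + (-135546 + 49612)) + 152834 = (268/3 - 85934) + 152834 = -257534/3 + 152834 = 200968/3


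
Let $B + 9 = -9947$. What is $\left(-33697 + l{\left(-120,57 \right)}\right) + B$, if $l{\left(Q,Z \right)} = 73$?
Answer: $-43580$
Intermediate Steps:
$B = -9956$ ($B = -9 - 9947 = -9956$)
$\left(-33697 + l{\left(-120,57 \right)}\right) + B = \left(-33697 + 73\right) - 9956 = -33624 - 9956 = -43580$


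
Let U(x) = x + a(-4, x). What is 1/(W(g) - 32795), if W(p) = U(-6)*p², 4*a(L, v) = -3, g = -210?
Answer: -1/330470 ≈ -3.0260e-6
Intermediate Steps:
a(L, v) = -¾ (a(L, v) = (¼)*(-3) = -¾)
U(x) = -¾ + x (U(x) = x - ¾ = -¾ + x)
W(p) = -27*p²/4 (W(p) = (-¾ - 6)*p² = -27*p²/4)
1/(W(g) - 32795) = 1/(-27/4*(-210)² - 32795) = 1/(-27/4*44100 - 32795) = 1/(-297675 - 32795) = 1/(-330470) = -1/330470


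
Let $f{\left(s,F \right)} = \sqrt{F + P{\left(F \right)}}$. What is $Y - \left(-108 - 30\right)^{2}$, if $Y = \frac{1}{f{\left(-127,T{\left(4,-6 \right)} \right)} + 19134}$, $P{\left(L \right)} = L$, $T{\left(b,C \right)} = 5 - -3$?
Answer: $- \frac{364464071}{19138} \approx -19044.0$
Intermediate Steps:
$T{\left(b,C \right)} = 8$ ($T{\left(b,C \right)} = 5 + 3 = 8$)
$f{\left(s,F \right)} = \sqrt{2} \sqrt{F}$ ($f{\left(s,F \right)} = \sqrt{F + F} = \sqrt{2 F} = \sqrt{2} \sqrt{F}$)
$Y = \frac{1}{19138}$ ($Y = \frac{1}{\sqrt{2} \sqrt{8} + 19134} = \frac{1}{\sqrt{2} \cdot 2 \sqrt{2} + 19134} = \frac{1}{4 + 19134} = \frac{1}{19138} \approx 5.2252 \cdot 10^{-5}$)
$Y - \left(-108 - 30\right)^{2} = \frac{1}{19138} - \left(-108 - 30\right)^{2} = \frac{1}{19138} - \left(-138\right)^{2} = \frac{1}{19138} - 19044 = - \frac{364464071}{19138}$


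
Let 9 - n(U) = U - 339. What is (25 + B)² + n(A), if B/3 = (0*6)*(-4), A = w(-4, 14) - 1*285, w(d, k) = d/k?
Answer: 8808/7 ≈ 1258.3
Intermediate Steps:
A = -1997/7 (A = -4/14 - 1*285 = -4*1/14 - 285 = -2/7 - 285 = -1997/7 ≈ -285.29)
B = 0 (B = 3*((0*6)*(-4)) = 3*(0*(-4)) = 3*0 = 0)
n(U) = 348 - U (n(U) = 9 - (U - 339) = 9 - (-339 + U) = 9 + (339 - U) = 348 - U)
(25 + B)² + n(A) = (25 + 0)² + (348 - 1*(-1997/7)) = 25² + (348 + 1997/7) = 625 + 4433/7 = 8808/7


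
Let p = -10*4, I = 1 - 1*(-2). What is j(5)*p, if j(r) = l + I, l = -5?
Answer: 80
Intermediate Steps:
I = 3 (I = 1 + 2 = 3)
j(r) = -2 (j(r) = -5 + 3 = -2)
p = -40
j(5)*p = -2*(-40) = 80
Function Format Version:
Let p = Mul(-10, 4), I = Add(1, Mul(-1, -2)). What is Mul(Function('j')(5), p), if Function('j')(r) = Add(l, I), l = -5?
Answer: 80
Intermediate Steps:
I = 3 (I = Add(1, 2) = 3)
Function('j')(r) = -2 (Function('j')(r) = Add(-5, 3) = -2)
p = -40
Mul(Function('j')(5), p) = Mul(-2, -40) = 80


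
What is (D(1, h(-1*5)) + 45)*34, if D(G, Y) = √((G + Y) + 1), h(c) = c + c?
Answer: 1530 + 68*I*√2 ≈ 1530.0 + 96.167*I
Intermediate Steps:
h(c) = 2*c
D(G, Y) = √(1 + G + Y)
(D(1, h(-1*5)) + 45)*34 = (√(1 + 1 + 2*(-1*5)) + 45)*34 = (√(1 + 1 + 2*(-5)) + 45)*34 = (√(1 + 1 - 10) + 45)*34 = (√(-8) + 45)*34 = (2*I*√2 + 45)*34 = (45 + 2*I*√2)*34 = 1530 + 68*I*√2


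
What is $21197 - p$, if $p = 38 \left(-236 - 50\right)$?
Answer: $32065$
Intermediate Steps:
$p = -10868$ ($p = 38 \left(-286\right) = -10868$)
$21197 - p = 21197 - -10868 = 21197 + 10868 = 32065$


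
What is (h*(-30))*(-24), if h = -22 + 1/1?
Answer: -15120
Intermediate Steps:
h = -21 (h = -22 + 1 = -21)
(h*(-30))*(-24) = -21*(-30)*(-24) = 630*(-24) = -15120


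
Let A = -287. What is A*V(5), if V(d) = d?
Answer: -1435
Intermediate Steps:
A*V(5) = -287*5 = -1435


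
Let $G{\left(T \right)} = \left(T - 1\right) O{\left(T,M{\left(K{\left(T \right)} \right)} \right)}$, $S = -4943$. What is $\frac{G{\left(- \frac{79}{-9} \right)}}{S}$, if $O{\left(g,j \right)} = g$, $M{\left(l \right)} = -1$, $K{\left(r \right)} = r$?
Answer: $- \frac{5530}{400383} \approx -0.013812$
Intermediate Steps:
$G{\left(T \right)} = T \left(-1 + T\right)$ ($G{\left(T \right)} = \left(T - 1\right) T = \left(-1 + T\right) T = T \left(-1 + T\right)$)
$\frac{G{\left(- \frac{79}{-9} \right)}}{S} = \frac{- \frac{79}{-9} \left(-1 - \frac{79}{-9}\right)}{-4943} = \left(-79\right) \left(- \frac{1}{9}\right) \left(-1 - - \frac{79}{9}\right) \left(- \frac{1}{4943}\right) = \frac{79 \left(-1 + \frac{79}{9}\right)}{9} \left(- \frac{1}{4943}\right) = \frac{79}{9} \cdot \frac{70}{9} \left(- \frac{1}{4943}\right) = \frac{5530}{81} \left(- \frac{1}{4943}\right) = - \frac{5530}{400383}$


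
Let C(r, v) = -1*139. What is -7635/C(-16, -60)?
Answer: 7635/139 ≈ 54.928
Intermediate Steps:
C(r, v) = -139
-7635/C(-16, -60) = -7635/(-139) = -7635*(-1/139) = 7635/139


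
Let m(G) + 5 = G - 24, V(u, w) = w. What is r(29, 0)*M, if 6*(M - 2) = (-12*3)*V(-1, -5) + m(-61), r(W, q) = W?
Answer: 493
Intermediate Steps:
m(G) = -29 + G (m(G) = -5 + (G - 24) = -5 + (-24 + G) = -29 + G)
M = 17 (M = 2 + (-12*3*(-5) + (-29 - 61))/6 = 2 + (-36*(-5) - 90)/6 = 2 + (180 - 90)/6 = 2 + (⅙)*90 = 2 + 15 = 17)
r(29, 0)*M = 29*17 = 493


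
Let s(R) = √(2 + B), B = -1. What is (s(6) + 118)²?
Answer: 14161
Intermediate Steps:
s(R) = 1 (s(R) = √(2 - 1) = √1 = 1)
(s(6) + 118)² = (1 + 118)² = 119² = 14161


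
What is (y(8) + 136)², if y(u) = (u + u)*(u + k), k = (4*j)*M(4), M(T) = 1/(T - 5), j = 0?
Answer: 69696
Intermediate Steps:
M(T) = 1/(-5 + T)
k = 0 (k = (4*0)/(-5 + 4) = 0/(-1) = 0*(-1) = 0)
y(u) = 2*u² (y(u) = (u + u)*(u + 0) = (2*u)*u = 2*u²)
(y(8) + 136)² = (2*8² + 136)² = (2*64 + 136)² = (128 + 136)² = 264² = 69696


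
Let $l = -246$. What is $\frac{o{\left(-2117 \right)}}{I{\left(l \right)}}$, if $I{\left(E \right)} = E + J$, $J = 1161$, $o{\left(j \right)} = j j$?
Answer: $\frac{4481689}{915} \approx 4898.0$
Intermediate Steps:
$o{\left(j \right)} = j^{2}$
$I{\left(E \right)} = 1161 + E$ ($I{\left(E \right)} = E + 1161 = 1161 + E$)
$\frac{o{\left(-2117 \right)}}{I{\left(l \right)}} = \frac{\left(-2117\right)^{2}}{1161 - 246} = \frac{4481689}{915}$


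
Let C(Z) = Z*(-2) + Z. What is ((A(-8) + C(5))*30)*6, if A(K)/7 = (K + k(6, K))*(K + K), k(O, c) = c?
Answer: 321660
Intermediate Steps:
C(Z) = -Z (C(Z) = -2*Z + Z = -Z)
A(K) = 28*K² (A(K) = 7*((K + K)*(K + K)) = 7*((2*K)*(2*K)) = 7*(4*K²) = 28*K²)
((A(-8) + C(5))*30)*6 = ((28*(-8)² - 1*5)*30)*6 = ((28*64 - 5)*30)*6 = ((1792 - 5)*30)*6 = (1787*30)*6 = 53610*6 = 321660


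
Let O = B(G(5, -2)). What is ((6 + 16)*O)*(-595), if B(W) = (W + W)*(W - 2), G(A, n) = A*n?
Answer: -3141600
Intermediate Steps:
B(W) = 2*W*(-2 + W) (B(W) = (2*W)*(-2 + W) = 2*W*(-2 + W))
O = 240 (O = 2*(5*(-2))*(-2 + 5*(-2)) = 2*(-10)*(-2 - 10) = 2*(-10)*(-12) = 240)
((6 + 16)*O)*(-595) = ((6 + 16)*240)*(-595) = (22*240)*(-595) = 5280*(-595) = -3141600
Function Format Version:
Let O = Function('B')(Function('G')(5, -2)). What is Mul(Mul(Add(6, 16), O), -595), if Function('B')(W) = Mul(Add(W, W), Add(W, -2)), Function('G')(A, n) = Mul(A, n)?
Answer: -3141600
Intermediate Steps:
Function('B')(W) = Mul(2, W, Add(-2, W)) (Function('B')(W) = Mul(Mul(2, W), Add(-2, W)) = Mul(2, W, Add(-2, W)))
O = 240 (O = Mul(2, Mul(5, -2), Add(-2, Mul(5, -2))) = Mul(2, -10, Add(-2, -10)) = Mul(2, -10, -12) = 240)
Mul(Mul(Add(6, 16), O), -595) = Mul(Mul(Add(6, 16), 240), -595) = Mul(Mul(22, 240), -595) = Mul(5280, -595) = -3141600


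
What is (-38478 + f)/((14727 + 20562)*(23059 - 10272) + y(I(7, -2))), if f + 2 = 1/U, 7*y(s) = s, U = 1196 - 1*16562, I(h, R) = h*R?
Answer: -591283681/6933760616406 ≈ -8.5276e-5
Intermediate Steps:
I(h, R) = R*h
U = -15366 (U = 1196 - 16562 = -15366)
y(s) = s/7
f = -30733/15366 (f = -2 + 1/(-15366) = -2 - 1/15366 = -30733/15366 ≈ -2.0001)
(-38478 + f)/((14727 + 20562)*(23059 - 10272) + y(I(7, -2))) = (-38478 - 30733/15366)/((14727 + 20562)*(23059 - 10272) + (-2*7)/7) = -591283681/(15366*(35289*12787 + (⅐)*(-14))) = -591283681/(15366*(451240443 - 2)) = -591283681/15366/451240441 = -591283681/15366*1/451240441 = -591283681/6933760616406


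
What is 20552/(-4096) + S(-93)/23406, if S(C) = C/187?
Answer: -1874060039/373497344 ≈ -5.0176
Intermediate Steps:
S(C) = C/187 (S(C) = C*(1/187) = C/187)
20552/(-4096) + S(-93)/23406 = 20552/(-4096) + ((1/187)*(-93))/23406 = 20552*(-1/4096) - 93/187*1/23406 = -2569/512 - 31/1458974 = -1874060039/373497344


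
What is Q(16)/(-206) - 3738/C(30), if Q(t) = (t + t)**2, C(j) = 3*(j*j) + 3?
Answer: -589650/92803 ≈ -6.3538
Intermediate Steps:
C(j) = 3 + 3*j**2 (C(j) = 3*j**2 + 3 = 3 + 3*j**2)
Q(t) = 4*t**2 (Q(t) = (2*t)**2 = 4*t**2)
Q(16)/(-206) - 3738/C(30) = (4*16**2)/(-206) - 3738/(3 + 3*30**2) = (4*256)*(-1/206) - 3738/(3 + 3*900) = 1024*(-1/206) - 3738/(3 + 2700) = -512/103 - 3738/2703 = -512/103 - 3738*1/2703 = -512/103 - 1246/901 = -589650/92803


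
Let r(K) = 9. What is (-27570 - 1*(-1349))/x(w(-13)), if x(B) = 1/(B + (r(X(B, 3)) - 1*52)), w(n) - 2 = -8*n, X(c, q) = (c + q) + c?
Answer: -1651923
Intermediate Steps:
X(c, q) = q + 2*c
w(n) = 2 - 8*n
x(B) = 1/(-43 + B) (x(B) = 1/(B + (9 - 1*52)) = 1/(B + (9 - 52)) = 1/(B - 43) = 1/(-43 + B))
(-27570 - 1*(-1349))/x(w(-13)) = (-27570 - 1*(-1349))/(1/(-43 + (2 - 8*(-13)))) = (-27570 + 1349)/(1/(-43 + (2 + 104))) = -26221/(1/(-43 + 106)) = -26221/(1/63) = -26221/1/63 = -26221*63 = -1651923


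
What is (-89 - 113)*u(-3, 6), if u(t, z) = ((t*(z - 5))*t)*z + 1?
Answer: -11110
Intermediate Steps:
u(t, z) = 1 + z*t²*(-5 + z) (u(t, z) = ((t*(-5 + z))*t)*z + 1 = (t²*(-5 + z))*z + 1 = z*t²*(-5 + z) + 1 = 1 + z*t²*(-5 + z))
(-89 - 113)*u(-3, 6) = (-89 - 113)*(1 + (-3)²*6² - 5*6*(-3)²) = -202*(1 + 9*36 - 5*6*9) = -202*(1 + 324 - 270) = -202*55 = -11110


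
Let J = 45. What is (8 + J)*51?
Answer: 2703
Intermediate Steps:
(8 + J)*51 = (8 + 45)*51 = 53*51 = 2703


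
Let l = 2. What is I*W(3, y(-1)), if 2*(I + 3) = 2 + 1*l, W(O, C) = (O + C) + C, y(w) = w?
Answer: -1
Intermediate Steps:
W(O, C) = O + 2*C (W(O, C) = (C + O) + C = O + 2*C)
I = -1 (I = -3 + (2 + 1*2)/2 = -3 + (2 + 2)/2 = -3 + (1/2)*4 = -3 + 2 = -1)
I*W(3, y(-1)) = -(3 + 2*(-1)) = -(3 - 2) = -1*1 = -1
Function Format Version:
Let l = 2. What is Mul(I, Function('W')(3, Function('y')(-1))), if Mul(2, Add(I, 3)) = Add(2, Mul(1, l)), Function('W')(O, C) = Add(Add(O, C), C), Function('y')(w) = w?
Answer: -1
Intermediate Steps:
Function('W')(O, C) = Add(O, Mul(2, C)) (Function('W')(O, C) = Add(Add(C, O), C) = Add(O, Mul(2, C)))
I = -1 (I = Add(-3, Mul(Rational(1, 2), Add(2, Mul(1, 2)))) = Add(-3, Mul(Rational(1, 2), Add(2, 2))) = Add(-3, Mul(Rational(1, 2), 4)) = Add(-3, 2) = -1)
Mul(I, Function('W')(3, Function('y')(-1))) = Mul(-1, Add(3, Mul(2, -1))) = Mul(-1, Add(3, -2)) = Mul(-1, 1) = -1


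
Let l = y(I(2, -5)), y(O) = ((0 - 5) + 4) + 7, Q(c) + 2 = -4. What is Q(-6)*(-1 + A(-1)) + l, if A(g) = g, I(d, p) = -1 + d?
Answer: 18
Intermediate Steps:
Q(c) = -6 (Q(c) = -2 - 4 = -6)
y(O) = 6 (y(O) = (-5 + 4) + 7 = -1 + 7 = 6)
l = 6
Q(-6)*(-1 + A(-1)) + l = -6*(-1 - 1) + 6 = -6*(-2) + 6 = 12 + 6 = 18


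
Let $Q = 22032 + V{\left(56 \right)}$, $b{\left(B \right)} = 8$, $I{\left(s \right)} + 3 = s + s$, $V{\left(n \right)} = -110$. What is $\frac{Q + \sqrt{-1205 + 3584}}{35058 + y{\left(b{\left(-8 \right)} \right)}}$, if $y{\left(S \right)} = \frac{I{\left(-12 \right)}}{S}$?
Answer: $\frac{175376}{280437} + \frac{8 \sqrt{2379}}{280437} \approx 0.62676$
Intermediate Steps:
$I{\left(s \right)} = -3 + 2 s$ ($I{\left(s \right)} = -3 + \left(s + s\right) = -3 + 2 s$)
$y{\left(S \right)} = - \frac{27}{S}$ ($y{\left(S \right)} = \frac{-3 + 2 \left(-12\right)}{S} = \frac{-3 - 24}{S} = - \frac{27}{S}$)
$Q = 21922$ ($Q = 22032 - 110 = 21922$)
$\frac{Q + \sqrt{-1205 + 3584}}{35058 + y{\left(b{\left(-8 \right)} \right)}} = \frac{21922 + \sqrt{-1205 + 3584}}{35058 - \frac{27}{8}} = \frac{21922 + \sqrt{2379}}{35058 - \frac{27}{8}} = \frac{21922 + \sqrt{2379}}{\frac{280437}{8}} = \left(21922 + \sqrt{2379}\right) \frac{8}{280437} = \frac{175376}{280437} + \frac{8 \sqrt{2379}}{280437}$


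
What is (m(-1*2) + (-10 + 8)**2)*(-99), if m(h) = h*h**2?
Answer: 396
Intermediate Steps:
m(h) = h**3
(m(-1*2) + (-10 + 8)**2)*(-99) = ((-1*2)**3 + (-10 + 8)**2)*(-99) = ((-2)**3 + (-2)**2)*(-99) = (-8 + 4)*(-99) = -4*(-99) = 396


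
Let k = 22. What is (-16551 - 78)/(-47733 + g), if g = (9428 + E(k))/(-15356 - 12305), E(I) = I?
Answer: 153324923/440117321 ≈ 0.34837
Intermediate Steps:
g = -9450/27661 (g = (9428 + 22)/(-15356 - 12305) = 9450/(-27661) = 9450*(-1/27661) = -9450/27661 ≈ -0.34164)
(-16551 - 78)/(-47733 + g) = (-16551 - 78)/(-47733 - 9450/27661) = -16629/(-1320351963/27661) = -16629*(-27661/1320351963) = 153324923/440117321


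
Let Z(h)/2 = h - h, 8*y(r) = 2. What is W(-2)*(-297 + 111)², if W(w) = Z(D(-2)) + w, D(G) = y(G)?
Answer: -69192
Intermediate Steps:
y(r) = ¼ (y(r) = (⅛)*2 = ¼)
D(G) = ¼
Z(h) = 0 (Z(h) = 2*(h - h) = 2*0 = 0)
W(w) = w (W(w) = 0 + w = w)
W(-2)*(-297 + 111)² = -2*(-297 + 111)² = -2*(-186)² = -2*34596 = -69192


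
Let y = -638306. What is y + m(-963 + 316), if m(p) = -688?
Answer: -638994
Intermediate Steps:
y + m(-963 + 316) = -638306 - 688 = -638994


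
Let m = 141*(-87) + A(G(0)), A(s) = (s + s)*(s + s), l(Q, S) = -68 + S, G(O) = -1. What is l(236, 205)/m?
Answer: -137/12263 ≈ -0.011172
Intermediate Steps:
A(s) = 4*s² (A(s) = (2*s)*(2*s) = 4*s²)
m = -12263 (m = 141*(-87) + 4*(-1)² = -12267 + 4*1 = -12267 + 4 = -12263)
l(236, 205)/m = (-68 + 205)/(-12263) = 137*(-1/12263) = -137/12263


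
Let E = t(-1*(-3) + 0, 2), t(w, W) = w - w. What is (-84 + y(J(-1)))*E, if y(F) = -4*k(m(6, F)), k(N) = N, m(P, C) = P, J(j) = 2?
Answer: 0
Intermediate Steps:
y(F) = -24 (y(F) = -4*6 = -24)
t(w, W) = 0
E = 0
(-84 + y(J(-1)))*E = (-84 - 24)*0 = -108*0 = 0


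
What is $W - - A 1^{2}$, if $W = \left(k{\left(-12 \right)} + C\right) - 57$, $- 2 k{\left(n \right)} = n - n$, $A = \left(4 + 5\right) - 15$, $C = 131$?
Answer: $68$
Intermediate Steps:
$A = -6$ ($A = 9 - 15 = -6$)
$k{\left(n \right)} = 0$ ($k{\left(n \right)} = - \frac{n - n}{2} = \left(- \frac{1}{2}\right) 0 = 0$)
$W = 74$ ($W = \left(0 + 131\right) - 57 = 131 - 57 = 74$)
$W - - A 1^{2} = 74 - \left(-1\right) \left(-6\right) 1^{2} = 74 - 6 \cdot 1 = 74 - 6 = 68$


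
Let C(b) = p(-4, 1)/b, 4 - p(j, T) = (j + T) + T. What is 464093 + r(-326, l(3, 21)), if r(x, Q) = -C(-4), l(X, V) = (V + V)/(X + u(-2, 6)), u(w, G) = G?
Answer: 928189/2 ≈ 4.6409e+5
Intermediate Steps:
p(j, T) = 4 - j - 2*T (p(j, T) = 4 - ((j + T) + T) = 4 - ((T + j) + T) = 4 - (j + 2*T) = 4 + (-j - 2*T) = 4 - j - 2*T)
C(b) = 6/b (C(b) = (4 - 1*(-4) - 2*1)/b = (4 + 4 - 2)/b = 6/b)
l(X, V) = 2*V/(6 + X) (l(X, V) = (V + V)/(X + 6) = (2*V)/(6 + X) = 2*V/(6 + X))
r(x, Q) = 3/2 (r(x, Q) = -6/(-4) = -6*(-1)/4 = -1*(-3/2) = 3/2)
464093 + r(-326, l(3, 21)) = 464093 + 3/2 = 928189/2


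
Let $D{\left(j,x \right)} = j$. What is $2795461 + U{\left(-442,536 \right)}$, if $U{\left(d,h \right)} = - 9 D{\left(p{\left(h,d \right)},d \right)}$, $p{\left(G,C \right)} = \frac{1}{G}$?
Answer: $\frac{1498367087}{536} \approx 2.7955 \cdot 10^{6}$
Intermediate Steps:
$U{\left(d,h \right)} = - \frac{9}{h}$
$2795461 + U{\left(-442,536 \right)} = 2795461 - \frac{9}{536} = \frac{1498367087}{536}$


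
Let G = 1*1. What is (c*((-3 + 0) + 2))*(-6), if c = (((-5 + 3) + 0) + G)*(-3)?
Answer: 18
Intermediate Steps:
G = 1
c = 3 (c = (((-5 + 3) + 0) + 1)*(-3) = ((-2 + 0) + 1)*(-3) = (-2 + 1)*(-3) = -1*(-3) = 3)
(c*((-3 + 0) + 2))*(-6) = (3*((-3 + 0) + 2))*(-6) = (3*(-3 + 2))*(-6) = (3*(-1))*(-6) = -3*(-6) = 18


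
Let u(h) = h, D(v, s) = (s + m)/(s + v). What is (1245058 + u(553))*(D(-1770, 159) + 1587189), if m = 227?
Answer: 3184978864012823/1611 ≈ 1.9770e+12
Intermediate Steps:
D(v, s) = (227 + s)/(s + v) (D(v, s) = (s + 227)/(s + v) = (227 + s)/(s + v))
(1245058 + u(553))*(D(-1770, 159) + 1587189) = (1245058 + 553)*((227 + 159)/(159 - 1770) + 1587189) = 1245611*(386/(-1611) + 1587189) = 1245611*(-1/1611*386 + 1587189) = 1245611*(-386/1611 + 1587189) = 1245611*(2556961093/1611) = 3184978864012823/1611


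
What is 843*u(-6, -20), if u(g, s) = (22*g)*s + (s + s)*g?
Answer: 2427840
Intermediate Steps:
u(g, s) = 24*g*s (u(g, s) = 22*g*s + (2*s)*g = 22*g*s + 2*g*s = 24*g*s)
843*u(-6, -20) = 843*(24*(-6)*(-20)) = 843*2880 = 2427840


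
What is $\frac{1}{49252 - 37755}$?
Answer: $\frac{1}{11497} \approx 8.6979 \cdot 10^{-5}$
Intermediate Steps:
$\frac{1}{49252 - 37755} = \frac{1}{11497}$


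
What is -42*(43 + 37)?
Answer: -3360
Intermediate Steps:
-42*(43 + 37) = -42*80 = -3360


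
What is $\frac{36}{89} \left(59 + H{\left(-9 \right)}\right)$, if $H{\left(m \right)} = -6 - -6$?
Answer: $\frac{2124}{89} \approx 23.865$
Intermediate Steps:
$H{\left(m \right)} = 0$ ($H{\left(m \right)} = -6 + 6 = 0$)
$\frac{36}{89} \left(59 + H{\left(-9 \right)}\right) = \frac{36}{89} \left(59 + 0\right) = 36 \cdot \frac{1}{89} \cdot 59 = \frac{36}{89} \cdot 59 = \frac{2124}{89}$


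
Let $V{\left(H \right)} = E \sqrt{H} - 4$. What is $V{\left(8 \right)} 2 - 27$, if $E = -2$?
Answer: $-35 - 8 \sqrt{2} \approx -46.314$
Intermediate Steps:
$V{\left(H \right)} = -4 - 2 \sqrt{H}$ ($V{\left(H \right)} = - 2 \sqrt{H} - 4 = -4 - 2 \sqrt{H}$)
$V{\left(8 \right)} 2 - 27 = \left(-4 - 2 \sqrt{8}\right) 2 - 27 = \left(-4 - 2 \cdot 2 \sqrt{2}\right) 2 - 27 = \left(-4 - 4 \sqrt{2}\right) 2 - 27 = \left(-8 - 8 \sqrt{2}\right) - 27 = -35 - 8 \sqrt{2}$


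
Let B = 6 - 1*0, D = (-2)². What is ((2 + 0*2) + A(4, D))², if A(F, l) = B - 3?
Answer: 25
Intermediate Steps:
D = 4
B = 6 (B = 6 + 0 = 6)
A(F, l) = 3 (A(F, l) = 6 - 3 = 3)
((2 + 0*2) + A(4, D))² = ((2 + 0*2) + 3)² = ((2 + 0) + 3)² = (2 + 3)² = 5² = 25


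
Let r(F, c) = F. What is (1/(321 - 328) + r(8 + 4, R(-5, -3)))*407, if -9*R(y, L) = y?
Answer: 33781/7 ≈ 4825.9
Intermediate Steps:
R(y, L) = -y/9
(1/(321 - 328) + r(8 + 4, R(-5, -3)))*407 = (1/(321 - 328) + (8 + 4))*407 = (1/(-7) + 12)*407 = (-⅐ + 12)*407 = (83/7)*407 = 33781/7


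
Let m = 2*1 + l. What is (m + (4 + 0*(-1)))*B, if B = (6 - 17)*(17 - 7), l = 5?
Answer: -1210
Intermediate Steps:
m = 7 (m = 2*1 + 5 = 2 + 5 = 7)
B = -110 (B = -11*10 = -110)
(m + (4 + 0*(-1)))*B = (7 + (4 + 0*(-1)))*(-110) = (7 + (4 + 0))*(-110) = (7 + 4)*(-110) = 11*(-110) = -1210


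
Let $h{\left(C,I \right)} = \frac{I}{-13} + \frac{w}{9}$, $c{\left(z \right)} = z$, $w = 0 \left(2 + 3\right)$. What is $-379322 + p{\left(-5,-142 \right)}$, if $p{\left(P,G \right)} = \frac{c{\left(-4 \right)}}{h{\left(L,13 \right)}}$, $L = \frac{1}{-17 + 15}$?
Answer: $-379318$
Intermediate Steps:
$L = - \frac{1}{2}$ ($L = \frac{1}{-2} = - \frac{1}{2} \approx -0.5$)
$w = 0$ ($w = 0 \cdot 5 = 0$)
$h{\left(C,I \right)} = - \frac{I}{13}$ ($h{\left(C,I \right)} = \frac{I}{-13} + \frac{0}{9} = I \left(- \frac{1}{13}\right) + 0 \cdot \frac{1}{9} = - \frac{I}{13} + 0 = - \frac{I}{13}$)
$p{\left(P,G \right)} = 4$ ($p{\left(P,G \right)} = - \frac{4}{\left(- \frac{1}{13}\right) 13} = - \frac{4}{-1} = \left(-4\right) \left(-1\right) = 4$)
$-379322 + p{\left(-5,-142 \right)} = -379322 + 4 = -379318$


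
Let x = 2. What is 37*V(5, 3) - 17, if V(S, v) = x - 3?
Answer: -54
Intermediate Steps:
V(S, v) = -1 (V(S, v) = 2 - 3 = -1)
37*V(5, 3) - 17 = 37*(-1) - 17 = -37 - 17 = -54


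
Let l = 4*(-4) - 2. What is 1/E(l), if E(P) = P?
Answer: -1/18 ≈ -0.055556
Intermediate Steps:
l = -18 (l = -16 - 2 = -18)
1/E(l) = 1/(-18) = -1/18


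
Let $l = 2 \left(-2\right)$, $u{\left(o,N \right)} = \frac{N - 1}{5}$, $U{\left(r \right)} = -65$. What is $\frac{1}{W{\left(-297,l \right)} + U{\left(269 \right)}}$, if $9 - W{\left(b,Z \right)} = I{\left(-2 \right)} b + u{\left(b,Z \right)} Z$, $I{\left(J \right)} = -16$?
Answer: $- \frac{1}{4812} \approx -0.00020781$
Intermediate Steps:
$u{\left(o,N \right)} = - \frac{1}{5} + \frac{N}{5}$ ($u{\left(o,N \right)} = \frac{-1 + N}{5} = - \frac{1}{5} + \frac{N}{5}$)
$l = -4$
$W{\left(b,Z \right)} = 9 + 16 b - Z \left(- \frac{1}{5} + \frac{Z}{5}\right)$ ($W{\left(b,Z \right)} = 9 - \left(- 16 b + \left(- \frac{1}{5} + \frac{Z}{5}\right) Z\right) = 9 - \left(- 16 b + Z \left(- \frac{1}{5} + \frac{Z}{5}\right)\right) = 9 + 16 b - Z \left(- \frac{1}{5} + \frac{Z}{5}\right)$)
$\frac{1}{W{\left(-297,l \right)} + U{\left(269 \right)}} = \frac{1}{\left(9 + 16 \left(-297\right) - - \frac{4 \left(-1 - 4\right)}{5}\right) - 65} = \frac{1}{\left(9 - 4752 - \left(- \frac{4}{5}\right) \left(-5\right)\right) - 65} = \frac{1}{\left(9 - 4752 - 4\right) - 65} = \frac{1}{-4747 - 65} = \frac{1}{-4812} = - \frac{1}{4812}$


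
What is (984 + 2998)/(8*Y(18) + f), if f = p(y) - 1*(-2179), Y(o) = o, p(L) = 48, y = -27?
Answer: 3982/2371 ≈ 1.6795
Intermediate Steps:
f = 2227 (f = 48 - 1*(-2179) = 48 + 2179 = 2227)
(984 + 2998)/(8*Y(18) + f) = (984 + 2998)/(8*18 + 2227) = 3982/(144 + 2227) = 3982/2371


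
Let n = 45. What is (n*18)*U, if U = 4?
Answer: 3240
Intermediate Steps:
(n*18)*U = (45*18)*4 = 810*4 = 3240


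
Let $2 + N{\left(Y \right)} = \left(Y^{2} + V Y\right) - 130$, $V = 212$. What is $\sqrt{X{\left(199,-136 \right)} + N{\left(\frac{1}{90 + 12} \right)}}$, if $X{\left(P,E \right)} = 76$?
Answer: $\frac{i \sqrt{560999}}{102} \approx 7.3431 i$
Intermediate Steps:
$N{\left(Y \right)} = -132 + Y^{2} + 212 Y$ ($N{\left(Y \right)} = -2 - \left(130 - Y^{2} - 212 Y\right) = -2 + \left(-130 + Y^{2} + 212 Y\right) = -132 + Y^{2} + 212 Y$)
$\sqrt{X{\left(199,-136 \right)} + N{\left(\frac{1}{90 + 12} \right)}} = \sqrt{76 + \left(-132 + \left(\frac{1}{90 + 12}\right)^{2} + \frac{212}{90 + 12}\right)} = \sqrt{76 + \left(-132 + \left(\frac{1}{102}\right)^{2} + \frac{212}{102}\right)} = \sqrt{76 + \left(-132 + \left(\frac{1}{102}\right)^{2} + 212 \cdot \frac{1}{102}\right)} = \sqrt{76 + \left(-132 + \frac{1}{10404} + \frac{106}{51}\right)} = \sqrt{76 - \frac{1351703}{10404}} = \sqrt{- \frac{560999}{10404}} = \frac{i \sqrt{560999}}{102}$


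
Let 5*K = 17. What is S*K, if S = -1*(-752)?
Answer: 12784/5 ≈ 2556.8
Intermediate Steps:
K = 17/5 (K = (⅕)*17 = 17/5 ≈ 3.4000)
S = 752
S*K = 752*(17/5) = 12784/5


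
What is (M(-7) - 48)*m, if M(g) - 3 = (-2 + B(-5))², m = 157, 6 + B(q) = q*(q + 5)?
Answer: 2983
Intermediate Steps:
B(q) = -6 + q*(5 + q) (B(q) = -6 + q*(q + 5) = -6 + q*(5 + q))
M(g) = 67 (M(g) = 3 + (-2 + (-6 + (-5)² + 5*(-5)))² = 3 + (-2 + (-6 + 25 - 25))² = 3 + (-2 - 6)² = 3 + (-8)² = 3 + 64 = 67)
(M(-7) - 48)*m = (67 - 48)*157 = 19*157 = 2983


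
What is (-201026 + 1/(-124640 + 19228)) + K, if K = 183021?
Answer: -1897943061/105412 ≈ -18005.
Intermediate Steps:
(-201026 + 1/(-124640 + 19228)) + K = (-201026 + 1/(-124640 + 19228)) + 183021 = (-201026 + 1/(-105412)) + 183021 = (-201026 - 1/105412) + 183021 = -21190552713/105412 + 183021 = -1897943061/105412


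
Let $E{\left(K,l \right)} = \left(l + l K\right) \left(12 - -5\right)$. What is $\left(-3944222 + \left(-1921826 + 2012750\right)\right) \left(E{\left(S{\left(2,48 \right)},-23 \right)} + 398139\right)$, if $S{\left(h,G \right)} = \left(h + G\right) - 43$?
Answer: $-1522095096278$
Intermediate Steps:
$S{\left(h,G \right)} = -43 + G + h$ ($S{\left(h,G \right)} = \left(G + h\right) - 43 = -43 + G + h$)
$E{\left(K,l \right)} = 17 l + 17 K l$ ($E{\left(K,l \right)} = \left(l + K l\right) \left(12 + 5\right) = \left(l + K l\right) 17 = 17 l + 17 K l$)
$\left(-3944222 + \left(-1921826 + 2012750\right)\right) \left(E{\left(S{\left(2,48 \right)},-23 \right)} + 398139\right) = \left(-3944222 + \left(-1921826 + 2012750\right)\right) \left(17 \left(-23\right) \left(1 + \left(-43 + 48 + 2\right)\right) + 398139\right) = \left(-3944222 + 90924\right) \left(17 \left(-23\right) \left(1 + 7\right) + 398139\right) = - 3853298 \left(17 \left(-23\right) 8 + 398139\right) = - 3853298 \left(-3128 + 398139\right) = \left(-3853298\right) 395011 = -1522095096278$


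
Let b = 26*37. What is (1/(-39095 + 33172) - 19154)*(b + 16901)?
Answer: -2026542041409/5923 ≈ -3.4215e+8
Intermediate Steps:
b = 962
(1/(-39095 + 33172) - 19154)*(b + 16901) = (1/(-39095 + 33172) - 19154)*(962 + 16901) = (1/(-5923) - 19154)*17863 = (-1/5923 - 19154)*17863 = -113449143/5923*17863 = -2026542041409/5923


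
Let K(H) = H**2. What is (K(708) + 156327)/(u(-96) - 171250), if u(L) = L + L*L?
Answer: -657591/162130 ≈ -4.0559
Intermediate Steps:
u(L) = L + L**2
(K(708) + 156327)/(u(-96) - 171250) = (708**2 + 156327)/(-96*(1 - 96) - 171250) = (501264 + 156327)/(-96*(-95) - 171250) = 657591/(9120 - 171250) = 657591/(-162130) = 657591*(-1/162130) = -657591/162130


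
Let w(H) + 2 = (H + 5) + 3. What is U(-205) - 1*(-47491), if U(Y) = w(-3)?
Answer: 47494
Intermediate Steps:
w(H) = 6 + H (w(H) = -2 + ((H + 5) + 3) = -2 + ((5 + H) + 3) = -2 + (8 + H) = 6 + H)
U(Y) = 3 (U(Y) = 6 - 3 = 3)
U(-205) - 1*(-47491) = 3 - 1*(-47491) = 3 + 47491 = 47494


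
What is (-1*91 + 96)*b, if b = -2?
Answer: -10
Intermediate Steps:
(-1*91 + 96)*b = (-1*91 + 96)*(-2) = (-91 + 96)*(-2) = 5*(-2) = -10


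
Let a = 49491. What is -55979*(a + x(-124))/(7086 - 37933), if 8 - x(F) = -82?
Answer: 2775494799/30847 ≈ 89976.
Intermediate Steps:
x(F) = 90 (x(F) = 8 - 1*(-82) = 8 + 82 = 90)
-55979*(a + x(-124))/(7086 - 37933) = -55979*(49491 + 90)/(7086 - 37933) = -55979/((-30847/49581)) = -55979/((-30847*1/49581)) = -55979/(-30847/49581) = -55979*(-49581/30847) = 2775494799/30847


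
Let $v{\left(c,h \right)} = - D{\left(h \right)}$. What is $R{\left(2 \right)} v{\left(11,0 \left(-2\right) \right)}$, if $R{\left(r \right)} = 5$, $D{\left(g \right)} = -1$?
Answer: $5$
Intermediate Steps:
$v{\left(c,h \right)} = 1$ ($v{\left(c,h \right)} = \left(-1\right) \left(-1\right) = 1$)
$R{\left(2 \right)} v{\left(11,0 \left(-2\right) \right)} = 5 \cdot 1 = 5$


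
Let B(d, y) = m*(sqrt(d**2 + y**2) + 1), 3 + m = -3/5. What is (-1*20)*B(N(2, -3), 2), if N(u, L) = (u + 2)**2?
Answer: 72 + 144*sqrt(65) ≈ 1233.0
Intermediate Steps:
m = -18/5 (m = -3 - 3/5 = -18/5 ≈ -3.6000)
N(u, L) = (2 + u)**2
B(d, y) = -18/5 - 18*sqrt(d**2 + y**2)/5 (B(d, y) = -18*(sqrt(d**2 + y**2) + 1)/5 = -18*(1 + sqrt(d**2 + y**2))/5 = -18/5 - 18*sqrt(d**2 + y**2)/5)
(-1*20)*B(N(2, -3), 2) = (-1*20)*(-18/5 - 18*sqrt(((2 + 2)**2)**2 + 2**2)/5) = -20*(-18/5 - 18*sqrt((4**2)**2 + 4)/5) = -20*(-18/5 - 18*sqrt(16**2 + 4)/5) = -20*(-18/5 - 18*sqrt(256 + 4)/5) = -20*(-18/5 - 36*sqrt(65)/5) = 72 + 144*sqrt(65)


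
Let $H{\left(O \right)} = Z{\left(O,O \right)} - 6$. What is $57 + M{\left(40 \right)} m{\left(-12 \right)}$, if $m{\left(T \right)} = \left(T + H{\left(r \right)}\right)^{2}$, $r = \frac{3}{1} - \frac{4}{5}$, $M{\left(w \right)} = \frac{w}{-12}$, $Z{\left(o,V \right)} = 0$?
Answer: $-1023$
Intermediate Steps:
$M{\left(w \right)} = - \frac{w}{12}$ ($M{\left(w \right)} = w \left(- \frac{1}{12}\right) = - \frac{w}{12}$)
$r = \frac{11}{5}$ ($r = 3 \cdot 1 - \frac{4}{5} = 3 - \frac{4}{5} = \frac{11}{5} \approx 2.2$)
$H{\left(O \right)} = -6$ ($H{\left(O \right)} = 0 - 6 = -6$)
$m{\left(T \right)} = \left(-6 + T\right)^{2}$ ($m{\left(T \right)} = \left(T - 6\right)^{2} = \left(-6 + T\right)^{2}$)
$57 + M{\left(40 \right)} m{\left(-12 \right)} = 57 + \left(- \frac{1}{12}\right) 40 \left(-6 - 12\right)^{2} = 57 - \frac{10 \left(-18\right)^{2}}{3} = 57 - 1080 = -1023$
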